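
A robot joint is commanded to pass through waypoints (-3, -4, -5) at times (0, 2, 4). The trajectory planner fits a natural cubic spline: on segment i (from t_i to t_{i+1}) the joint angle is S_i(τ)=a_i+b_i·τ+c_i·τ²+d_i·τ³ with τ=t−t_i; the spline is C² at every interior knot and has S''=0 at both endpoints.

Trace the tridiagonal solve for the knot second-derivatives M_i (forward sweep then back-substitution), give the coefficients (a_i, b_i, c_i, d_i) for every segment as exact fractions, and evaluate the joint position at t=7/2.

  seg 0: a=-3 b=-1/2 c=0 d=0
  seg 1: a=-4 b=-1/2 c=0 d=0
S(7/2) = -19/4

Δ: Δ0=-1/2, Δ1=-1/2
row 1: diag=8, rhs=0; c'=1/4, d'=0
back: M1=0
M: M0=0, M1=0, M2=0
seg 0: a=-3, c=M0/2=0, d=(M1−M0)/(6·2)=0, b=Δ0−h0·(2M0+M1)/6=-1/2
seg 1: a=-4, c=M1/2=0, d=(M2−M1)/(6·2)=0, b=Δ1−h1·(2M1+M2)/6=-1/2
t_q=7/2 → seg 1, τ=3/2; S=-4+-1/2·τ+0·τ²+0·τ³=-19/4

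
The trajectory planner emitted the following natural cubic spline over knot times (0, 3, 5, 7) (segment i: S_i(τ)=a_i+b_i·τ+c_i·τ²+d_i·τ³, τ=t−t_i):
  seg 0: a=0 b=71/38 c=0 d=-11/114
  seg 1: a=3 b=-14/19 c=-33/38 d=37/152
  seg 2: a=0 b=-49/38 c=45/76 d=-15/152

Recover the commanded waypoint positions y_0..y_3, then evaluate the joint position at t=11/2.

y_0 = S_0(0) = a_0 = 0
y_1 = S_1(0) = a_1 = 3
y_2 = S_2(0) = a_2 = 0
y_3 = S_2(2) = -1
t_q=11/2 is in segment 2 (τ=1/2); S_2(τ)=-619/1216

y_0=0 y_1=3 y_2=0 y_3=-1
S(11/2) = -619/1216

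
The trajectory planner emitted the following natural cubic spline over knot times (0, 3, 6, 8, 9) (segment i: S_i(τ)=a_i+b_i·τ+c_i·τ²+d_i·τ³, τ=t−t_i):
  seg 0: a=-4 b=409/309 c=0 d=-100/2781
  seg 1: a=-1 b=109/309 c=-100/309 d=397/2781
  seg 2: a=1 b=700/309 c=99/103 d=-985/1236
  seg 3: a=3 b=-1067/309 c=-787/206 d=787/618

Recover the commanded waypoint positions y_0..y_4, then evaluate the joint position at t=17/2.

y_0=-4 y_1=-1 y_2=1 y_3=3 y_4=-3
S(17/2) = 787/1648

y_0 = S_0(0) = a_0 = -4
y_1 = S_1(0) = a_1 = -1
y_2 = S_2(0) = a_2 = 1
y_3 = S_3(0) = a_3 = 3
y_4 = S_3(1) = -3
t_q=17/2 is in segment 3 (τ=1/2); S_3(τ)=787/1648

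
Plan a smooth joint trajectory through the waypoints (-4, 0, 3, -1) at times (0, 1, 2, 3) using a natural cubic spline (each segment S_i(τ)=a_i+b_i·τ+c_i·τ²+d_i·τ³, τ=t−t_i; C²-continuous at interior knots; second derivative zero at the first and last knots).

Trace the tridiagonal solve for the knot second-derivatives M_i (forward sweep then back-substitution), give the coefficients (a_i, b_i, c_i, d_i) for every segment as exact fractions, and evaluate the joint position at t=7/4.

  seg 0: a=-4 b=19/5 c=0 d=1/5
  seg 1: a=0 b=22/5 c=3/5 d=-2
  seg 2: a=3 b=-2/5 c=-27/5 d=9/5
S(7/4) = 447/160

Δ: Δ0=4, Δ1=3, Δ2=-4
row 1: diag=4, rhs=-6; c'=1/4, d'=-3/2
row 2: denom=4−1·1/4=15/4; d'=(-42−1·-3/2)/(15/4)=-54/5
back: M2=-54/5
back: M1=-3/2−1/4·-54/5=6/5
M: M0=0, M1=6/5, M2=-54/5, M3=0
seg 0: a=-4, c=M0/2=0, d=(M1−M0)/(6·1)=1/5, b=Δ0−h0·(2M0+M1)/6=19/5
seg 1: a=0, c=M1/2=3/5, d=(M2−M1)/(6·1)=-2, b=Δ1−h1·(2M1+M2)/6=22/5
seg 2: a=3, c=M2/2=-27/5, d=(M3−M2)/(6·1)=9/5, b=Δ2−h2·(2M2+M3)/6=-2/5
t_q=7/4 → seg 1, τ=3/4; S=0+22/5·τ+3/5·τ²+-2·τ³=447/160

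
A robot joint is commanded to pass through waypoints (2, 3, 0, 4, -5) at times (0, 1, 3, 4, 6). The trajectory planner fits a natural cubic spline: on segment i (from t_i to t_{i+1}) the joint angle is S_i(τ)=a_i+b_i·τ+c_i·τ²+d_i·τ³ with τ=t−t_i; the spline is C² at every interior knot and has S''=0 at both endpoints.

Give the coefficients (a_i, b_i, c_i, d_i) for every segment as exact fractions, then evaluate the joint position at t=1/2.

  seg 0: a=2 b=23/12 c=0 d=-11/12
  seg 1: a=3 b=-5/6 c=-11/4 d=29/24
  seg 2: a=0 b=8/3 c=9/2 d=-19/6
  seg 3: a=4 b=13/6 c=-5 d=5/6
S(1/2) = 91/32

Δ: Δ0=1, Δ1=-3/2, Δ2=4, Δ3=-9/2
row 1: diag=6, rhs=-15; c'=1/3, d'=-5/2
row 2: denom=6−2·1/3=16/3; d'=(33−2·-5/2)/(16/3)=57/8
row 3: denom=6−1·3/16=93/16; d'=(-51−1·57/8)/(93/16)=-10
back: M3=-10
back: M2=57/8−3/16·-10=9
back: M1=-5/2−1/3·9=-11/2
M: M0=0, M1=-11/2, M2=9, M3=-10, M4=0
seg 0: a=2, c=M0/2=0, d=(M1−M0)/(6·1)=-11/12, b=Δ0−h0·(2M0+M1)/6=23/12
seg 1: a=3, c=M1/2=-11/4, d=(M2−M1)/(6·2)=29/24, b=Δ1−h1·(2M1+M2)/6=-5/6
seg 2: a=0, c=M2/2=9/2, d=(M3−M2)/(6·1)=-19/6, b=Δ2−h2·(2M2+M3)/6=8/3
seg 3: a=4, c=M3/2=-5, d=(M4−M3)/(6·2)=5/6, b=Δ3−h3·(2M3+M4)/6=13/6
t_q=1/2 → seg 0, τ=1/2; S=2+23/12·τ+0·τ²+-11/12·τ³=91/32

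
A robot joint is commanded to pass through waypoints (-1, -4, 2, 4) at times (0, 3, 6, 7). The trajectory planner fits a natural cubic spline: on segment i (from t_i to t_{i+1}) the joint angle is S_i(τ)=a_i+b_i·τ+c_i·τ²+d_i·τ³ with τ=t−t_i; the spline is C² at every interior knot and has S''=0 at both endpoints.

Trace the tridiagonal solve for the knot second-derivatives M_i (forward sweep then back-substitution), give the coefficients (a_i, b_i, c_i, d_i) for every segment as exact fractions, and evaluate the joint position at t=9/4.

Δ: Δ0=-1, Δ1=2, Δ2=2
row 1: diag=12, rhs=18; c'=1/4, d'=3/2
row 2: denom=8−3·1/4=29/4; d'=(0−3·3/2)/(29/4)=-18/29
back: M2=-18/29
back: M1=3/2−1/4·-18/29=48/29
M: M0=0, M1=48/29, M2=-18/29, M3=0
seg 0: a=-1, c=M0/2=0, d=(M1−M0)/(6·3)=8/87, b=Δ0−h0·(2M0+M1)/6=-53/29
seg 1: a=-4, c=M1/2=24/29, d=(M2−M1)/(6·3)=-11/87, b=Δ1−h1·(2M1+M2)/6=19/29
seg 2: a=2, c=M2/2=-9/29, d=(M3−M2)/(6·1)=3/29, b=Δ2−h2·(2M2+M3)/6=64/29
t_q=9/4 → seg 0, τ=9/4; S=-1+-53/29·τ+0·τ²+8/87·τ³=-943/232

  seg 0: a=-1 b=-53/29 c=0 d=8/87
  seg 1: a=-4 b=19/29 c=24/29 d=-11/87
  seg 2: a=2 b=64/29 c=-9/29 d=3/29
S(9/4) = -943/232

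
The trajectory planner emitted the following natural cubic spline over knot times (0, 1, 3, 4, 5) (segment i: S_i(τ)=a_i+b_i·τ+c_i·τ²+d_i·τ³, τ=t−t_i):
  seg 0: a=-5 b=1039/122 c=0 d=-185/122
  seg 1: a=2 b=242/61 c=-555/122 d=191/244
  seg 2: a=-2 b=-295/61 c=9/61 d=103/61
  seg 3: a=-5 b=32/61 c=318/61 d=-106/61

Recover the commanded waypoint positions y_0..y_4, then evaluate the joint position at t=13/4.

y_0 = S_0(0) = a_0 = -5
y_1 = S_1(0) = a_1 = 2
y_2 = S_2(0) = a_2 = -2
y_3 = S_3(0) = a_3 = -5
y_4 = S_3(1) = -1
t_q=13/4 is in segment 2 (τ=1/4); S_2(τ)=-12389/3904

y_0=-5 y_1=2 y_2=-2 y_3=-5 y_4=-1
S(13/4) = -12389/3904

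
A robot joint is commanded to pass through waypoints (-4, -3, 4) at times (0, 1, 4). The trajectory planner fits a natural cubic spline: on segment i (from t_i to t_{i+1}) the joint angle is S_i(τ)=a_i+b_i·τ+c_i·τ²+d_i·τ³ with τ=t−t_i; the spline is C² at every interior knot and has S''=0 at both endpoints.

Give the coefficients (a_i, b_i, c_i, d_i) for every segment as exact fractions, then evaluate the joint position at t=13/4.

Δ: Δ0=1, Δ1=7/3
row 1: diag=8, rhs=8; c'=3/8, d'=1
back: M1=1
M: M0=0, M1=1, M2=0
seg 0: a=-4, c=M0/2=0, d=(M1−M0)/(6·1)=1/6, b=Δ0−h0·(2M0+M1)/6=5/6
seg 1: a=-3, c=M1/2=1/2, d=(M2−M1)/(6·3)=-1/18, b=Δ1−h1·(2M1+M2)/6=4/3
t_q=13/4 → seg 1, τ=9/4; S=-3+4/3·τ+1/2·τ²+-1/18·τ³=243/128

  seg 0: a=-4 b=5/6 c=0 d=1/6
  seg 1: a=-3 b=4/3 c=1/2 d=-1/18
S(13/4) = 243/128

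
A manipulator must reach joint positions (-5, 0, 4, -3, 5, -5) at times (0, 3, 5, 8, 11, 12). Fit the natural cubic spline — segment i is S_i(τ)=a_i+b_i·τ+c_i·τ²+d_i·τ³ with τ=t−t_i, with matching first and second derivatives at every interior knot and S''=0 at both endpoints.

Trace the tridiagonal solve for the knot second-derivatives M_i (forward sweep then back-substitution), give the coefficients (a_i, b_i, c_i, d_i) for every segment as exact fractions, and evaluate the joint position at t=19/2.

  seg 0: a=-5 b=172/159 c=0 d=31/477
  seg 1: a=0 b=451/159 c=31/53 d=-319/636
  seg 2: a=4 b=-134/159 c=-257/106 d=613/954
  seg 3: a=-3 b=623/318 c=178/53 d=-331/318
  seg 4: a=5 b=-953/159 c=-637/106 d=637/318
S(19/2) = 3377/848

Δ: Δ0=5/3, Δ1=2, Δ2=-7/3, Δ3=8/3, Δ4=-10
row 1: diag=10, rhs=2; c'=1/5, d'=1/5
row 2: denom=10−2·1/5=48/5; d'=(-26−2·1/5)/(48/5)=-11/4
row 3: denom=12−3·5/16=177/16; d'=(30−3·-11/4)/(177/16)=204/59
row 4: denom=8−3·16/59=424/59; d'=(-76−3·204/59)/(424/59)=-637/53
back: M4=-637/53
back: M3=204/59−16/59·-637/53=356/53
back: M2=-11/4−5/16·356/53=-257/53
back: M1=1/5−1/5·-257/53=62/53
M: M0=0, M1=62/53, M2=-257/53, M3=356/53, M4=-637/53, M5=0
seg 0: a=-5, c=M0/2=0, d=(M1−M0)/(6·3)=31/477, b=Δ0−h0·(2M0+M1)/6=172/159
seg 1: a=0, c=M1/2=31/53, d=(M2−M1)/(6·2)=-319/636, b=Δ1−h1·(2M1+M2)/6=451/159
seg 2: a=4, c=M2/2=-257/106, d=(M3−M2)/(6·3)=613/954, b=Δ2−h2·(2M2+M3)/6=-134/159
seg 3: a=-3, c=M3/2=178/53, d=(M4−M3)/(6·3)=-331/318, b=Δ3−h3·(2M3+M4)/6=623/318
seg 4: a=5, c=M4/2=-637/106, d=(M5−M4)/(6·1)=637/318, b=Δ4−h4·(2M4+M5)/6=-953/159
t_q=19/2 → seg 3, τ=3/2; S=-3+623/318·τ+178/53·τ²+-331/318·τ³=3377/848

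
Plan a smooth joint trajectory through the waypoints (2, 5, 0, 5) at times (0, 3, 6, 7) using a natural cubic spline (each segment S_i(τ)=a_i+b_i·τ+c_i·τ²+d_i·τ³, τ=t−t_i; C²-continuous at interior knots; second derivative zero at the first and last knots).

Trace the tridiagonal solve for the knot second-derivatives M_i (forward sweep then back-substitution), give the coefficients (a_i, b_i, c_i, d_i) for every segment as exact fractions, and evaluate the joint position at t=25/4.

  seg 0: a=2 b=211/87 c=0 d=-124/783
  seg 1: a=5 b=-161/87 c=-124/87 d=388/783
  seg 2: a=0 b=259/87 c=88/29 d=-88/87
S(25/4) = 213/232

Δ: Δ0=1, Δ1=-5/3, Δ2=5
row 1: diag=12, rhs=-16; c'=1/4, d'=-4/3
row 2: denom=8−3·1/4=29/4; d'=(40−3·-4/3)/(29/4)=176/29
back: M2=176/29
back: M1=-4/3−1/4·176/29=-248/87
M: M0=0, M1=-248/87, M2=176/29, M3=0
seg 0: a=2, c=M0/2=0, d=(M1−M0)/(6·3)=-124/783, b=Δ0−h0·(2M0+M1)/6=211/87
seg 1: a=5, c=M1/2=-124/87, d=(M2−M1)/(6·3)=388/783, b=Δ1−h1·(2M1+M2)/6=-161/87
seg 2: a=0, c=M2/2=88/29, d=(M3−M2)/(6·1)=-88/87, b=Δ2−h2·(2M2+M3)/6=259/87
t_q=25/4 → seg 2, τ=1/4; S=0+259/87·τ+88/29·τ²+-88/87·τ³=213/232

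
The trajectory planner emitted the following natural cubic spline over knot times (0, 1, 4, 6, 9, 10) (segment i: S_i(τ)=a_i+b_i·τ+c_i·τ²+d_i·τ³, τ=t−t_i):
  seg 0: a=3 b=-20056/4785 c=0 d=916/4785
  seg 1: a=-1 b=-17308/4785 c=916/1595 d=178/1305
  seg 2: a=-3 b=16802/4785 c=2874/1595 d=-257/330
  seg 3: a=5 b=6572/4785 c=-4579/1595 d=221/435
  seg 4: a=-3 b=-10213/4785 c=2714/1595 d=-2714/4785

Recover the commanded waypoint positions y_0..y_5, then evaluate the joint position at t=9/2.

y_0=3 y_1=-1 y_2=-3 y_3=5 y_4=-3 y_5=-4
S(9/2) = -22743/25520

y_0 = S_0(0) = a_0 = 3
y_1 = S_1(0) = a_1 = -1
y_2 = S_2(0) = a_2 = -3
y_3 = S_3(0) = a_3 = 5
y_4 = S_4(0) = a_4 = -3
y_5 = S_4(1) = -4
t_q=9/2 is in segment 2 (τ=1/2); S_2(τ)=-22743/25520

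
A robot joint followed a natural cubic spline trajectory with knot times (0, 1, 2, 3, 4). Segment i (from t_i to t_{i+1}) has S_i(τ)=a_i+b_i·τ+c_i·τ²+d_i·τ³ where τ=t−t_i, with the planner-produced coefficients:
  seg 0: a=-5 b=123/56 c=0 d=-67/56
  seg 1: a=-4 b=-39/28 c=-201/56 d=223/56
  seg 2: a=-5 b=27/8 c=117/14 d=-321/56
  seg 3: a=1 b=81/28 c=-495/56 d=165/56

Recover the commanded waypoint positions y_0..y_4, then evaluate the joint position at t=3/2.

y_0=-5 y_1=-4 y_2=-5 y_3=1 y_4=-2
S(3/2) = -2283/448

y_0 = S_0(0) = a_0 = -5
y_1 = S_1(0) = a_1 = -4
y_2 = S_2(0) = a_2 = -5
y_3 = S_3(0) = a_3 = 1
y_4 = S_3(1) = -2
t_q=3/2 is in segment 1 (τ=1/2); S_1(τ)=-2283/448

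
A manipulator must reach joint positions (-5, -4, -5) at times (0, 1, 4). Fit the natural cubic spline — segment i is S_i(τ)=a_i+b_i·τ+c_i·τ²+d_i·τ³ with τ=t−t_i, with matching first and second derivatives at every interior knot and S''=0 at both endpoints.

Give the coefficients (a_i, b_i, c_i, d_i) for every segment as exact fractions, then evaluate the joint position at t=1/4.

Δ: Δ0=1, Δ1=-1/3
row 1: diag=8, rhs=-8; c'=3/8, d'=-1
back: M1=-1
M: M0=0, M1=-1, M2=0
seg 0: a=-5, c=M0/2=0, d=(M1−M0)/(6·1)=-1/6, b=Δ0−h0·(2M0+M1)/6=7/6
seg 1: a=-4, c=M1/2=-1/2, d=(M2−M1)/(6·3)=1/18, b=Δ1−h1·(2M1+M2)/6=2/3
t_q=1/4 → seg 0, τ=1/4; S=-5+7/6·τ+0·τ²+-1/6·τ³=-603/128

  seg 0: a=-5 b=7/6 c=0 d=-1/6
  seg 1: a=-4 b=2/3 c=-1/2 d=1/18
S(1/4) = -603/128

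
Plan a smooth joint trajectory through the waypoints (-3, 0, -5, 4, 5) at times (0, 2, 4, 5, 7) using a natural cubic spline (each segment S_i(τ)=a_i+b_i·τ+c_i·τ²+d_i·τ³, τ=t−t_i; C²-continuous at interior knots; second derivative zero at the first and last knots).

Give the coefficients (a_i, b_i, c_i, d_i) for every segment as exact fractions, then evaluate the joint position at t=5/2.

  seg 0: a=-3 b=487/128 c=0 d=-295/512
  seg 1: a=0 b=-199/64 c=-885/256 d=963/512
  seg 2: a=-5 b=721/128 c=501/64 d=-571/128
  seg 3: a=4 b=253/32 c=-711/128 d=237/256
S(5/2) = -8945/4096

Δ: Δ0=3/2, Δ1=-5/2, Δ2=9, Δ3=1/2
row 1: diag=8, rhs=-24; c'=1/4, d'=-3
row 2: denom=6−2·1/4=11/2; d'=(69−2·-3)/(11/2)=150/11
row 3: denom=6−1·2/11=64/11; d'=(-51−1·150/11)/(64/11)=-711/64
back: M3=-711/64
back: M2=150/11−2/11·-711/64=501/32
back: M1=-3−1/4·501/32=-885/128
M: M0=0, M1=-885/128, M2=501/32, M3=-711/64, M4=0
seg 0: a=-3, c=M0/2=0, d=(M1−M0)/(6·2)=-295/512, b=Δ0−h0·(2M0+M1)/6=487/128
seg 1: a=0, c=M1/2=-885/256, d=(M2−M1)/(6·2)=963/512, b=Δ1−h1·(2M1+M2)/6=-199/64
seg 2: a=-5, c=M2/2=501/64, d=(M3−M2)/(6·1)=-571/128, b=Δ2−h2·(2M2+M3)/6=721/128
seg 3: a=4, c=M3/2=-711/128, d=(M4−M3)/(6·2)=237/256, b=Δ3−h3·(2M3+M4)/6=253/32
t_q=5/2 → seg 1, τ=1/2; S=0+-199/64·τ+-885/256·τ²+963/512·τ³=-8945/4096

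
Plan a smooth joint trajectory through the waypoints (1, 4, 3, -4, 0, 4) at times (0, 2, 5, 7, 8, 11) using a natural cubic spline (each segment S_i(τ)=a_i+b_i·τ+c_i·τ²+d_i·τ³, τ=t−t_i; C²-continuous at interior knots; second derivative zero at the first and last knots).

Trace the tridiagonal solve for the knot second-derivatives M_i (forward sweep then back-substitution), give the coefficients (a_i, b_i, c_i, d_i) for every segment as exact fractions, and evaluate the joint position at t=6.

Δ: Δ0=3/2, Δ1=-1/3, Δ2=-7/2, Δ3=4, Δ4=4/3
row 1: diag=10, rhs=-11; c'=3/10, d'=-11/10
row 2: denom=10−3·3/10=91/10; d'=(-19−3·-11/10)/(91/10)=-157/91
row 3: denom=6−2·20/91=506/91; d'=(45−2·-157/91)/(506/91)=4409/506
row 4: denom=8−1·91/506=3957/506; d'=(-16−1·4409/506)/(3957/506)=-12505/3957
back: M4=-12505/3957
back: M3=4409/506−91/506·-12505/3957=36728/3957
back: M2=-157/91−20/91·36728/3957=-14899/3957
back: M1=-11/10−3/10·-14899/3957=39/1319
M: M0=0, M1=39/1319, M2=-14899/3957, M3=36728/3957, M4=-12505/3957, M5=0
seg 0: a=1, c=M0/2=0, d=(M1−M0)/(6·2)=13/5276, b=Δ0−h0·(2M0+M1)/6=3931/2638
seg 1: a=4, c=M1/2=39/2638, d=(M2−M1)/(6·3)=-7508/35613, b=Δ1−h1·(2M1+M2)/6=4009/2638
seg 2: a=3, c=M2/2=-14899/7914, d=(M3−M2)/(6·2)=17209/15828, b=Δ2−h2·(2M2+M3)/6=-10773/2638
seg 3: a=-4, c=M3/2=18364/3957, d=(M4−M3)/(6·1)=-16411/7914, b=Δ3−h3·(2M3+M4)/6=11339/7914
seg 4: a=0, c=M4/2=-12505/7914, d=(M5−M4)/(6·3)=12505/71226, b=Δ4−h4·(2M4+M5)/6=5927/1319
t_q=6 → seg 2, τ=1; S=3+-10773/2638·τ+-14899/7914·τ²+17209/15828·τ³=-29743/15828

  seg 0: a=1 b=3931/2638 c=0 d=13/5276
  seg 1: a=4 b=4009/2638 c=39/2638 d=-7508/35613
  seg 2: a=3 b=-10773/2638 c=-14899/7914 d=17209/15828
  seg 3: a=-4 b=11339/7914 c=18364/3957 d=-16411/7914
  seg 4: a=0 b=5927/1319 c=-12505/7914 d=12505/71226
S(6) = -29743/15828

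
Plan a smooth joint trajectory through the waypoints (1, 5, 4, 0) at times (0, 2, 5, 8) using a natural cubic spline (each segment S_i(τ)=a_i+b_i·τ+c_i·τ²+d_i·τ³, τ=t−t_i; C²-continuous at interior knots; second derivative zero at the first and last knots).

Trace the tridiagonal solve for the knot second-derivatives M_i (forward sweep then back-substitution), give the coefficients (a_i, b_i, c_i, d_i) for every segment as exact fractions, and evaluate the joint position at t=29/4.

Δ: Δ0=2, Δ1=-1/3, Δ2=-4/3
row 1: diag=10, rhs=-14; c'=3/10, d'=-7/5
row 2: denom=12−3·3/10=111/10; d'=(-6−3·-7/5)/(111/10)=-6/37
back: M2=-6/37
back: M1=-7/5−3/10·-6/37=-50/37
M: M0=0, M1=-50/37, M2=-6/37, M3=0
seg 0: a=1, c=M0/2=0, d=(M1−M0)/(6·2)=-25/222, b=Δ0−h0·(2M0+M1)/6=272/111
seg 1: a=5, c=M1/2=-25/37, d=(M2−M1)/(6·3)=22/333, b=Δ1−h1·(2M1+M2)/6=122/111
seg 2: a=4, c=M2/2=-3/37, d=(M3−M2)/(6·3)=1/111, b=Δ2−h2·(2M2+M3)/6=-130/111
t_q=29/4 → seg 2, τ=9/4; S=4+-130/111·τ+-3/37·τ²+1/111·τ³=2503/2368

  seg 0: a=1 b=272/111 c=0 d=-25/222
  seg 1: a=5 b=122/111 c=-25/37 d=22/333
  seg 2: a=4 b=-130/111 c=-3/37 d=1/111
S(29/4) = 2503/2368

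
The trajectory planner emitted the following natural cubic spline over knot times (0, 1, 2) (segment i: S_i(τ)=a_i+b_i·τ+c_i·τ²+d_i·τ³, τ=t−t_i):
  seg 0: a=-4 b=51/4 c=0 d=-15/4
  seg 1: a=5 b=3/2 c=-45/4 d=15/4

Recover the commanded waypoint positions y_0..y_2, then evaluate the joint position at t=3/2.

y_0 = S_0(0) = a_0 = -4
y_1 = S_1(0) = a_1 = 5
y_2 = S_1(1) = -1
t_q=3/2 is in segment 1 (τ=1/2); S_1(τ)=109/32

y_0=-4 y_1=5 y_2=-1
S(3/2) = 109/32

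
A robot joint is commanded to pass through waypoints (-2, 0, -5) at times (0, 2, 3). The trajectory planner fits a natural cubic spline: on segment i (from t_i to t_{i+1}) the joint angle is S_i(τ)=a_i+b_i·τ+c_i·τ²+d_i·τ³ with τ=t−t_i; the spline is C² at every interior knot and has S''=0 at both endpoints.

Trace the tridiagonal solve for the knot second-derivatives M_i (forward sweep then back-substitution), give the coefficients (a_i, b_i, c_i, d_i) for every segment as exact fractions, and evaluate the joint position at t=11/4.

  seg 0: a=-2 b=3 c=0 d=-1/2
  seg 1: a=0 b=-3 c=-3 d=1
S(11/4) = -225/64

Δ: Δ0=1, Δ1=-5
row 1: diag=6, rhs=-36; c'=1/6, d'=-6
back: M1=-6
M: M0=0, M1=-6, M2=0
seg 0: a=-2, c=M0/2=0, d=(M1−M0)/(6·2)=-1/2, b=Δ0−h0·(2M0+M1)/6=3
seg 1: a=0, c=M1/2=-3, d=(M2−M1)/(6·1)=1, b=Δ1−h1·(2M1+M2)/6=-3
t_q=11/4 → seg 1, τ=3/4; S=0+-3·τ+-3·τ²+1·τ³=-225/64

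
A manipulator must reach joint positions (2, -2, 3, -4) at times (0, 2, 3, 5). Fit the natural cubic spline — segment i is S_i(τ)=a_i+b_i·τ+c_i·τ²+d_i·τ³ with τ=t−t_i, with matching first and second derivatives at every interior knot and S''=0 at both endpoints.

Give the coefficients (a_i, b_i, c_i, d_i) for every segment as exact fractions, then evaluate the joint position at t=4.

Δ: Δ0=-2, Δ1=5, Δ2=-7/2
row 1: diag=6, rhs=42; c'=1/6, d'=7
row 2: denom=6−1·1/6=35/6; d'=(-51−1·7)/(35/6)=-348/35
back: M2=-348/35
back: M1=7−1/6·-348/35=303/35
M: M0=0, M1=303/35, M2=-348/35, M3=0
seg 0: a=2, c=M0/2=0, d=(M1−M0)/(6·2)=101/140, b=Δ0−h0·(2M0+M1)/6=-171/35
seg 1: a=-2, c=M1/2=303/70, d=(M2−M1)/(6·1)=-31/10, b=Δ1−h1·(2M1+M2)/6=132/35
seg 2: a=3, c=M2/2=-174/35, d=(M3−M2)/(6·2)=29/35, b=Δ2−h2·(2M2+M3)/6=219/70
t_q=4 → seg 2, τ=1; S=3+219/70·τ+-174/35·τ²+29/35·τ³=139/70

  seg 0: a=2 b=-171/35 c=0 d=101/140
  seg 1: a=-2 b=132/35 c=303/70 d=-31/10
  seg 2: a=3 b=219/70 c=-174/35 d=29/35
S(4) = 139/70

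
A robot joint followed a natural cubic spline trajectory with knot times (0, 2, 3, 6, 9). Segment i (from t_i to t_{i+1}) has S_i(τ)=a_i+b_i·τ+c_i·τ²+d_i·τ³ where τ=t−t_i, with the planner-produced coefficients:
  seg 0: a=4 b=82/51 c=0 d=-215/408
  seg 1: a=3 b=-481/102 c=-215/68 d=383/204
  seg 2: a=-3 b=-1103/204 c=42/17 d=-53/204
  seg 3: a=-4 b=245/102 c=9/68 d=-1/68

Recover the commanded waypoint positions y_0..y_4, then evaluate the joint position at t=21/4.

y_0=4 y_1=3 y_2=-3 y_3=-4 y_4=4
S(21/4) = -24447/4352

y_0 = S_0(0) = a_0 = 4
y_1 = S_1(0) = a_1 = 3
y_2 = S_2(0) = a_2 = -3
y_3 = S_3(0) = a_3 = -4
y_4 = S_3(3) = 4
t_q=21/4 is in segment 2 (τ=9/4); S_2(τ)=-24447/4352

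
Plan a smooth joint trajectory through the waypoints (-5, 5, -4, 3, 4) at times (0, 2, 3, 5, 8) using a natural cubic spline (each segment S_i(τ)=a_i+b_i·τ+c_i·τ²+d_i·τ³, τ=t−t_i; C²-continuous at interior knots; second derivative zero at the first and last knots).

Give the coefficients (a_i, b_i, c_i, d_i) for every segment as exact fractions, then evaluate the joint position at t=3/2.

Δ: Δ0=5, Δ1=-9, Δ2=7/2, Δ3=1/3
row 1: diag=6, rhs=-84; c'=1/6, d'=-14
row 2: denom=6−1·1/6=35/6; d'=(75−1·-14)/(35/6)=534/35
row 3: denom=10−2·12/35=326/35; d'=(-19−2·534/35)/(326/35)=-1733/326
back: M3=-1733/326
back: M2=534/35−12/35·-1733/326=2784/163
back: M1=-14−1/6·2784/163=-2746/163
M: M0=0, M1=-2746/163, M2=2784/163, M3=-1733/326, M4=0
seg 0: a=-5, c=M0/2=0, d=(M1−M0)/(6·2)=-1373/978, b=Δ0−h0·(2M0+M1)/6=5191/489
seg 1: a=5, c=M1/2=-1373/163, d=(M2−M1)/(6·1)=2765/489, b=Δ1−h1·(2M1+M2)/6=-3047/489
seg 2: a=-4, c=M2/2=1392/163, d=(M3−M2)/(6·2)=-7301/3912, b=Δ2−h2·(2M2+M3)/6=-2990/489
seg 3: a=3, c=M3/2=-1733/652, d=(M4−M3)/(6·3)=1733/5868, b=Δ3−h3·(2M3+M4)/6=5525/978
t_q=3/2 → seg 0, τ=3/2; S=-5+5191/489·τ+0·τ²+-1373/978·τ³=16131/2608

  seg 0: a=-5 b=5191/489 c=0 d=-1373/978
  seg 1: a=5 b=-3047/489 c=-1373/163 d=2765/489
  seg 2: a=-4 b=-2990/489 c=1392/163 d=-7301/3912
  seg 3: a=3 b=5525/978 c=-1733/652 d=1733/5868
S(3/2) = 16131/2608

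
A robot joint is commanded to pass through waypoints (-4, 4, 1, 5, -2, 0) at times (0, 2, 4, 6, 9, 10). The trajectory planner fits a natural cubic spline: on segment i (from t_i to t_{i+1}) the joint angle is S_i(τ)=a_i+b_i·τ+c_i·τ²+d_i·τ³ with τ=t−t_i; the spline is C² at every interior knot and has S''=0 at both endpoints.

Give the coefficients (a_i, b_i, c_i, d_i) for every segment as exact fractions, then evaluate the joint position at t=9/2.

Δ: Δ0=4, Δ1=-3/2, Δ2=2, Δ3=-7/3, Δ4=2
row 1: diag=8, rhs=-33; c'=1/4, d'=-33/8
row 2: denom=8−2·1/4=15/2; d'=(21−2·-33/8)/(15/2)=39/10
row 3: denom=10−2·4/15=142/15; d'=(-26−2·39/10)/(142/15)=-507/142
row 4: denom=8−3·45/142=1001/142; d'=(26−3·-507/142)/(1001/142)=401/77
back: M4=401/77
back: M3=-507/142−45/142·401/77=-402/77
back: M2=39/10−4/15·-402/77=815/154
back: M1=-33/8−1/4·815/154=-839/154
M: M0=0, M1=-839/154, M2=815/154, M3=-402/77, M4=401/77, M5=0
seg 0: a=-4, c=M0/2=0, d=(M1−M0)/(6·2)=-839/1848, b=Δ0−h0·(2M0+M1)/6=2687/462
seg 1: a=4, c=M1/2=-839/308, d=(M2−M1)/(6·2)=827/924, b=Δ1−h1·(2M1+M2)/6=85/231
seg 2: a=1, c=M2/2=815/308, d=(M3−M2)/(6·2)=-1619/1848, b=Δ2−h2·(2M2+M3)/6=7/33
seg 3: a=5, c=M3/2=-201/77, d=(M4−M3)/(6·3)=73/126, b=Δ3−h3·(2M3+M4)/6=131/462
seg 4: a=-2, c=M4/2=401/154, d=(M5−M4)/(6·1)=-401/462, b=Δ4−h4·(2M4+M5)/6=61/231
t_q=9/2 → seg 2, τ=1/2; S=1+7/33·τ+815/308·τ²+-1619/1848·τ³=8171/4928

  seg 0: a=-4 b=2687/462 c=0 d=-839/1848
  seg 1: a=4 b=85/231 c=-839/308 d=827/924
  seg 2: a=1 b=7/33 c=815/308 d=-1619/1848
  seg 3: a=5 b=131/462 c=-201/77 d=73/126
  seg 4: a=-2 b=61/231 c=401/154 d=-401/462
S(9/2) = 8171/4928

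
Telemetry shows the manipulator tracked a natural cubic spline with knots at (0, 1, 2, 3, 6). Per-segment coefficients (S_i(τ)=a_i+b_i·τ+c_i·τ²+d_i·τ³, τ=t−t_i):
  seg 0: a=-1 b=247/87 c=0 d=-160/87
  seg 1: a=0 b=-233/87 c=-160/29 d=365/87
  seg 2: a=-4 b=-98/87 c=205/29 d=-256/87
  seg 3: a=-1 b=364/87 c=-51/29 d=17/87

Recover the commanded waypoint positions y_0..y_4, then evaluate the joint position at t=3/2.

y_0 = S_0(0) = a_0 = -1
y_1 = S_1(0) = a_1 = 0
y_2 = S_2(0) = a_2 = -4
y_3 = S_3(0) = a_3 = -1
y_4 = S_3(3) = 1
t_q=3/2 is in segment 1 (τ=1/2); S_1(τ)=-509/232

y_0=-1 y_1=0 y_2=-4 y_3=-1 y_4=1
S(3/2) = -509/232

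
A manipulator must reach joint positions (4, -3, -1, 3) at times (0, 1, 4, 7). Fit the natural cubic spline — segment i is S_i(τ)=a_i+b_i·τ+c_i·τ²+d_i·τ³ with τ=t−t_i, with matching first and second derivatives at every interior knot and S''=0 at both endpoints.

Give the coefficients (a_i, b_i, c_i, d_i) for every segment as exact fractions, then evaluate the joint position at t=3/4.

Δ: Δ0=-7, Δ1=2/3, Δ2=4/3
row 1: diag=8, rhs=46; c'=3/8, d'=23/4
row 2: denom=12−3·3/8=87/8; d'=(4−3·23/4)/(87/8)=-106/87
back: M2=-106/87
back: M1=23/4−3/8·-106/87=180/29
M: M0=0, M1=180/29, M2=-106/87, M3=0
seg 0: a=4, c=M0/2=0, d=(M1−M0)/(6·1)=30/29, b=Δ0−h0·(2M0+M1)/6=-233/29
seg 1: a=-3, c=M1/2=90/29, d=(M2−M1)/(6·3)=-323/783, b=Δ1−h1·(2M1+M2)/6=-143/29
seg 2: a=-1, c=M2/2=-53/87, d=(M3−M2)/(6·3)=53/783, b=Δ2−h2·(2M2+M3)/6=74/29
t_q=3/4 → seg 0, τ=3/4; S=4+-233/29·τ+0·τ²+30/29·τ³=-1475/928

  seg 0: a=4 b=-233/29 c=0 d=30/29
  seg 1: a=-3 b=-143/29 c=90/29 d=-323/783
  seg 2: a=-1 b=74/29 c=-53/87 d=53/783
S(3/4) = -1475/928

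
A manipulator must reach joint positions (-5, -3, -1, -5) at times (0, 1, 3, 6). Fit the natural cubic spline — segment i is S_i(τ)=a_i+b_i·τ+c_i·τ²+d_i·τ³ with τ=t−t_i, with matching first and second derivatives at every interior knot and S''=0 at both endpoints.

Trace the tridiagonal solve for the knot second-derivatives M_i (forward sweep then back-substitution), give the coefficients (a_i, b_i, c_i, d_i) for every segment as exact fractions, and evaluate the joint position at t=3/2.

  seg 0: a=-5 b=44/21 c=0 d=-2/21
  seg 1: a=-3 b=38/21 c=-2/7 d=-5/84
  seg 2: a=-1 b=-1/21 c=-9/14 d=1/14
S(3/2) = -487/224

Δ: Δ0=2, Δ1=1, Δ2=-4/3
row 1: diag=6, rhs=-6; c'=1/3, d'=-1
row 2: denom=10−2·1/3=28/3; d'=(-14−2·-1)/(28/3)=-9/7
back: M2=-9/7
back: M1=-1−1/3·-9/7=-4/7
M: M0=0, M1=-4/7, M2=-9/7, M3=0
seg 0: a=-5, c=M0/2=0, d=(M1−M0)/(6·1)=-2/21, b=Δ0−h0·(2M0+M1)/6=44/21
seg 1: a=-3, c=M1/2=-2/7, d=(M2−M1)/(6·2)=-5/84, b=Δ1−h1·(2M1+M2)/6=38/21
seg 2: a=-1, c=M2/2=-9/14, d=(M3−M2)/(6·3)=1/14, b=Δ2−h2·(2M2+M3)/6=-1/21
t_q=3/2 → seg 1, τ=1/2; S=-3+38/21·τ+-2/7·τ²+-5/84·τ³=-487/224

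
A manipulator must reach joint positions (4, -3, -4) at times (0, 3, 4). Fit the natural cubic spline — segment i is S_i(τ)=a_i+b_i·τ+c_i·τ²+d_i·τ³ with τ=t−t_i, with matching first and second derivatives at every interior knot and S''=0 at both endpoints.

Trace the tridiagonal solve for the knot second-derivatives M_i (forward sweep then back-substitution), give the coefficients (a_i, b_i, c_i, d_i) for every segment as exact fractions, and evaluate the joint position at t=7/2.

  seg 0: a=4 b=-17/6 c=0 d=1/18
  seg 1: a=-3 b=-4/3 c=1/2 d=-1/6
S(7/2) = -57/16

Δ: Δ0=-7/3, Δ1=-1
row 1: diag=8, rhs=8; c'=1/8, d'=1
back: M1=1
M: M0=0, M1=1, M2=0
seg 0: a=4, c=M0/2=0, d=(M1−M0)/(6·3)=1/18, b=Δ0−h0·(2M0+M1)/6=-17/6
seg 1: a=-3, c=M1/2=1/2, d=(M2−M1)/(6·1)=-1/6, b=Δ1−h1·(2M1+M2)/6=-4/3
t_q=7/2 → seg 1, τ=1/2; S=-3+-4/3·τ+1/2·τ²+-1/6·τ³=-57/16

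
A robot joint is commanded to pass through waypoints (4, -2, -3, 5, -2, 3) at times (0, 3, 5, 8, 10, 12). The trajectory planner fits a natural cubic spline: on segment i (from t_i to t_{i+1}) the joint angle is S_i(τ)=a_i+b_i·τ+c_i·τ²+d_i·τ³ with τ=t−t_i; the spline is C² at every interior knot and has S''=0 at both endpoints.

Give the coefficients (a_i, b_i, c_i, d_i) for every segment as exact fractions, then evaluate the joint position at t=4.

  seg 0: a=4 b=-25/12 c=0 d=1/108
  seg 1: a=-2 b=-11/6 c=1/12 d=7/24
  seg 2: a=-3 b=2 c=11/6 d=-29/54
  seg 3: a=5 b=-3/2 c=-3 d=1
  seg 4: a=-2 b=-3/2 c=3 d=-1/2
S(4) = -83/24

Δ: Δ0=-2, Δ1=-1/2, Δ2=8/3, Δ3=-7/2, Δ4=5/2
row 1: diag=10, rhs=9; c'=1/5, d'=9/10
row 2: denom=10−2·1/5=48/5; d'=(19−2·9/10)/(48/5)=43/24
row 3: denom=10−3·5/16=145/16; d'=(-37−3·43/24)/(145/16)=-678/145
row 4: denom=8−2·32/145=1096/145; d'=(36−2·-678/145)/(1096/145)=6
back: M4=6
back: M3=-678/145−32/145·6=-6
back: M2=43/24−5/16·-6=11/3
back: M1=9/10−1/5·11/3=1/6
M: M0=0, M1=1/6, M2=11/3, M3=-6, M4=6, M5=0
seg 0: a=4, c=M0/2=0, d=(M1−M0)/(6·3)=1/108, b=Δ0−h0·(2M0+M1)/6=-25/12
seg 1: a=-2, c=M1/2=1/12, d=(M2−M1)/(6·2)=7/24, b=Δ1−h1·(2M1+M2)/6=-11/6
seg 2: a=-3, c=M2/2=11/6, d=(M3−M2)/(6·3)=-29/54, b=Δ2−h2·(2M2+M3)/6=2
seg 3: a=5, c=M3/2=-3, d=(M4−M3)/(6·2)=1, b=Δ3−h3·(2M3+M4)/6=-3/2
seg 4: a=-2, c=M4/2=3, d=(M5−M4)/(6·2)=-1/2, b=Δ4−h4·(2M4+M5)/6=-3/2
t_q=4 → seg 1, τ=1; S=-2+-11/6·τ+1/12·τ²+7/24·τ³=-83/24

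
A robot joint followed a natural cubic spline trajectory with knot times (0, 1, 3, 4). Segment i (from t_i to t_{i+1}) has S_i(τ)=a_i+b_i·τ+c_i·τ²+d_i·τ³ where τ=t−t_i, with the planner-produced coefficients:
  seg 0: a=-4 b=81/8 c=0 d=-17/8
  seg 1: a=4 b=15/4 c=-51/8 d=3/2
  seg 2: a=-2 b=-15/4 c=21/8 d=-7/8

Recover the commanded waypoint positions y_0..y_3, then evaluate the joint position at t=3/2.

y_0 = S_0(0) = a_0 = -4
y_1 = S_1(0) = a_1 = 4
y_2 = S_2(0) = a_2 = -2
y_3 = S_2(1) = -4
t_q=3/2 is in segment 1 (τ=1/2); S_1(τ)=143/32

y_0=-4 y_1=4 y_2=-2 y_3=-4
S(3/2) = 143/32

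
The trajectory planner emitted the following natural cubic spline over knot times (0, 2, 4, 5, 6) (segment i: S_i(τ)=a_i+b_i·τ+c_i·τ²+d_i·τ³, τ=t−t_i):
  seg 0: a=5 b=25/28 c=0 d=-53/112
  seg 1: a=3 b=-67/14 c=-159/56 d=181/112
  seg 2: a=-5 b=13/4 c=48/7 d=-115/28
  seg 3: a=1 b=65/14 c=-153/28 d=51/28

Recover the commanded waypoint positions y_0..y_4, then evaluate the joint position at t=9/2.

y_0 = S_0(0) = a_0 = 5
y_1 = S_1(0) = a_1 = 3
y_2 = S_2(0) = a_2 = -5
y_3 = S_3(0) = a_3 = 1
y_4 = S_3(1) = 2
t_q=9/2 is in segment 2 (τ=1/2); S_2(τ)=-487/224

y_0=5 y_1=3 y_2=-5 y_3=1 y_4=2
S(9/2) = -487/224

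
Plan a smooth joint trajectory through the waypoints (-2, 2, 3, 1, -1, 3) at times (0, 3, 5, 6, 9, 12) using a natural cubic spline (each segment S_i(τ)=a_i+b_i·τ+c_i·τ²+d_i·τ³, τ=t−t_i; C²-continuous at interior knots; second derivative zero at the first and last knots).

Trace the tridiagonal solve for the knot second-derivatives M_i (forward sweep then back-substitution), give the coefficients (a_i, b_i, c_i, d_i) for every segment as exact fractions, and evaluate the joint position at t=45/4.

  seg 0: a=-2 b=347/264 c=0 d=5/2376
  seg 1: a=2 b=181/132 c=5/264 d=-5/22
  seg 2: a=3 b=-169/132 c=-355/264 d=5/8
  seg 3: a=1 b=-553/264 c=35/66 d=-43/2376
  seg 4: a=-1 b=79/132 c=97/264 d=-97/2376
S(45/4) = 9809/5632

Δ: Δ0=4/3, Δ1=1/2, Δ2=-2, Δ3=-2/3, Δ4=4/3
row 1: diag=10, rhs=-5; c'=1/5, d'=-1/2
row 2: denom=6−2·1/5=28/5; d'=(-15−2·-1/2)/(28/5)=-5/2
row 3: denom=8−1·5/28=219/28; d'=(8−1·-5/2)/(219/28)=98/73
row 4: denom=12−3·28/73=792/73; d'=(12−3·98/73)/(792/73)=97/132
back: M4=97/132
back: M3=98/73−28/73·97/132=35/33
back: M2=-5/2−5/28·35/33=-355/132
back: M1=-1/2−1/5·-355/132=5/132
M: M0=0, M1=5/132, M2=-355/132, M3=35/33, M4=97/132, M5=0
seg 0: a=-2, c=M0/2=0, d=(M1−M0)/(6·3)=5/2376, b=Δ0−h0·(2M0+M1)/6=347/264
seg 1: a=2, c=M1/2=5/264, d=(M2−M1)/(6·2)=-5/22, b=Δ1−h1·(2M1+M2)/6=181/132
seg 2: a=3, c=M2/2=-355/264, d=(M3−M2)/(6·1)=5/8, b=Δ2−h2·(2M2+M3)/6=-169/132
seg 3: a=1, c=M3/2=35/66, d=(M4−M3)/(6·3)=-43/2376, b=Δ3−h3·(2M3+M4)/6=-553/264
seg 4: a=-1, c=M4/2=97/264, d=(M5−M4)/(6·3)=-97/2376, b=Δ4−h4·(2M4+M5)/6=79/132
t_q=45/4 → seg 4, τ=9/4; S=-1+79/132·τ+97/264·τ²+-97/2376·τ³=9809/5632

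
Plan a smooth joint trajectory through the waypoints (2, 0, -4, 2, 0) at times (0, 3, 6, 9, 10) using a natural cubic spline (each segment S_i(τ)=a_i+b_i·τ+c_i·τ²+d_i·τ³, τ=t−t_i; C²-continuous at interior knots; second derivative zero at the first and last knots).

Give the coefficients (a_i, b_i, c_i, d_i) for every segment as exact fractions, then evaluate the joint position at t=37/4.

Δ: Δ0=-2/3, Δ1=-4/3, Δ2=2, Δ3=-2
row 1: diag=12, rhs=-4; c'=1/4, d'=-1/3
row 2: denom=12−3·1/4=45/4; d'=(20−3·-1/3)/(45/4)=28/15
row 3: denom=8−3·4/15=36/5; d'=(-24−3·28/15)/(36/5)=-37/9
back: M3=-37/9
back: M2=28/15−4/15·-37/9=80/27
back: M1=-1/3−1/4·80/27=-29/27
M: M0=0, M1=-29/27, M2=80/27, M3=-37/9, M4=0
seg 0: a=2, c=M0/2=0, d=(M1−M0)/(6·3)=-29/486, b=Δ0−h0·(2M0+M1)/6=-7/54
seg 1: a=0, c=M1/2=-29/54, d=(M2−M1)/(6·3)=109/486, b=Δ1−h1·(2M1+M2)/6=-47/27
seg 2: a=-4, c=M2/2=40/27, d=(M3−M2)/(6·3)=-191/486, b=Δ2−h2·(2M2+M3)/6=59/54
seg 3: a=2, c=M3/2=-37/18, d=(M4−M3)/(6·1)=37/54, b=Δ3−h3·(2M3+M4)/6=-17/27
t_q=37/4 → seg 3, τ=1/4; S=2+-17/27·τ+-37/18·τ²+37/54·τ³=1987/1152

  seg 0: a=2 b=-7/54 c=0 d=-29/486
  seg 1: a=0 b=-47/27 c=-29/54 d=109/486
  seg 2: a=-4 b=59/54 c=40/27 d=-191/486
  seg 3: a=2 b=-17/27 c=-37/18 d=37/54
S(37/4) = 1987/1152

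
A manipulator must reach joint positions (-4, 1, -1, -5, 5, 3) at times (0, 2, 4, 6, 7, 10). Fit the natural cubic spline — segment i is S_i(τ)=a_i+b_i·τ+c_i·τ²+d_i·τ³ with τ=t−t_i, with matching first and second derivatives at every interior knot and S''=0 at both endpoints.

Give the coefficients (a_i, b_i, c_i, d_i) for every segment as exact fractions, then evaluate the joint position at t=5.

  seg 0: a=-4 b=11665/3846 c=0 d=-1025/7692
  seg 1: a=1 b=5515/3846 c=-1025/1282 d=-3211/15384
  seg 2: a=-1 b=-8209/1923 c=-5261/2564 d=24509/15384
  seg 3: a=-5 b=25543/3846 c=4812/641 d=-15955/3846
  seg 4: a=5 b=17711/1923 c=-6331/1282 d=6331/11538
S(5) = -29371/5128

Δ: Δ0=5/2, Δ1=-1, Δ2=-2, Δ3=10, Δ4=-2/3
row 1: diag=8, rhs=-21; c'=1/4, d'=-21/8
row 2: denom=8−2·1/4=15/2; d'=(-6−2·-21/8)/(15/2)=-1/10
row 3: denom=6−2·4/15=82/15; d'=(72−2·-1/10)/(82/15)=1083/82
row 4: denom=8−1·15/82=641/82; d'=(-64−1·1083/82)/(641/82)=-6331/641
back: M4=-6331/641
back: M3=1083/82−15/82·-6331/641=9624/641
back: M2=-1/10−4/15·9624/641=-5261/1282
back: M1=-21/8−1/4·-5261/1282=-1025/641
M: M0=0, M1=-1025/641, M2=-5261/1282, M3=9624/641, M4=-6331/641, M5=0
seg 0: a=-4, c=M0/2=0, d=(M1−M0)/(6·2)=-1025/7692, b=Δ0−h0·(2M0+M1)/6=11665/3846
seg 1: a=1, c=M1/2=-1025/1282, d=(M2−M1)/(6·2)=-3211/15384, b=Δ1−h1·(2M1+M2)/6=5515/3846
seg 2: a=-1, c=M2/2=-5261/2564, d=(M3−M2)/(6·2)=24509/15384, b=Δ2−h2·(2M2+M3)/6=-8209/1923
seg 3: a=-5, c=M3/2=4812/641, d=(M4−M3)/(6·1)=-15955/3846, b=Δ3−h3·(2M3+M4)/6=25543/3846
seg 4: a=5, c=M4/2=-6331/1282, d=(M5−M4)/(6·3)=6331/11538, b=Δ4−h4·(2M4+M5)/6=17711/1923
t_q=5 → seg 2, τ=1; S=-1+-8209/1923·τ+-5261/2564·τ²+24509/15384·τ³=-29371/5128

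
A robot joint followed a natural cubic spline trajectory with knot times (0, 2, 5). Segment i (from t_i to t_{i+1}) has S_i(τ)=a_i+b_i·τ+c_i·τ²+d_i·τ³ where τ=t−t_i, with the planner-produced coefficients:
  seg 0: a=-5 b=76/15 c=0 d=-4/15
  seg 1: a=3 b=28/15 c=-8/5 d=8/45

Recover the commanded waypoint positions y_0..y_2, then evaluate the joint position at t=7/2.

y_0=-5 y_1=3 y_2=-1
S(7/2) = 14/5

y_0 = S_0(0) = a_0 = -5
y_1 = S_1(0) = a_1 = 3
y_2 = S_1(3) = -1
t_q=7/2 is in segment 1 (τ=3/2); S_1(τ)=14/5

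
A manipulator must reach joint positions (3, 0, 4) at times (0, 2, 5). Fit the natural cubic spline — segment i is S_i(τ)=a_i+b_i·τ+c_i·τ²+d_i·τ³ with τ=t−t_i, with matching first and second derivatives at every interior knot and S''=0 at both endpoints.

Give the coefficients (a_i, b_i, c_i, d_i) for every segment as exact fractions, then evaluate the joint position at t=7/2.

  seg 0: a=3 b=-31/15 c=0 d=17/120
  seg 1: a=0 b=-11/30 c=17/20 d=-17/180
S(7/2) = 167/160

Δ: Δ0=-3/2, Δ1=4/3
row 1: diag=10, rhs=17; c'=3/10, d'=17/10
back: M1=17/10
M: M0=0, M1=17/10, M2=0
seg 0: a=3, c=M0/2=0, d=(M1−M0)/(6·2)=17/120, b=Δ0−h0·(2M0+M1)/6=-31/15
seg 1: a=0, c=M1/2=17/20, d=(M2−M1)/(6·3)=-17/180, b=Δ1−h1·(2M1+M2)/6=-11/30
t_q=7/2 → seg 1, τ=3/2; S=0+-11/30·τ+17/20·τ²+-17/180·τ³=167/160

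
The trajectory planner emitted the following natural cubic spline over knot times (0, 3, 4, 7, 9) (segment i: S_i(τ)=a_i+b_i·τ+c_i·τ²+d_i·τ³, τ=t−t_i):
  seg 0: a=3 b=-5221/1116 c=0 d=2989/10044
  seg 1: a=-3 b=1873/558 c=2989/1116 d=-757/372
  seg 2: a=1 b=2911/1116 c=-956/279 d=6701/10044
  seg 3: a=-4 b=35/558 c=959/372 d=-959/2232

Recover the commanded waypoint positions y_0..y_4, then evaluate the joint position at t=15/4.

y_0=3 y_1=-3 y_2=1 y_3=-4 y_4=3
S(15/4) = 3941/23808

y_0 = S_0(0) = a_0 = 3
y_1 = S_1(0) = a_1 = -3
y_2 = S_2(0) = a_2 = 1
y_3 = S_3(0) = a_3 = -4
y_4 = S_3(2) = 3
t_q=15/4 is in segment 1 (τ=3/4); S_1(τ)=3941/23808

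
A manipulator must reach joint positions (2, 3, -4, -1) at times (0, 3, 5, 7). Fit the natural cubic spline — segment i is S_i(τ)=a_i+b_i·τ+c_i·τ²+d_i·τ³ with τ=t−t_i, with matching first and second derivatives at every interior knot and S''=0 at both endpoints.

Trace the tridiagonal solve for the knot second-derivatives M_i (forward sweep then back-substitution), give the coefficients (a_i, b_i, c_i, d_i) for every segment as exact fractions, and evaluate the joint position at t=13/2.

  seg 0: a=2 b=221/114 c=0 d=-61/342
  seg 1: a=3 b=-164/57 c=-61/38 d=295/456
  seg 2: a=-4 b=-175/114 c=173/76 d=-173/456
S(13/2) = -2993/1216

Δ: Δ0=1/3, Δ1=-7/2, Δ2=3/2
row 1: diag=10, rhs=-23; c'=1/5, d'=-23/10
row 2: denom=8−2·1/5=38/5; d'=(30−2·-23/10)/(38/5)=173/38
back: M2=173/38
back: M1=-23/10−1/5·173/38=-61/19
M: M0=0, M1=-61/19, M2=173/38, M3=0
seg 0: a=2, c=M0/2=0, d=(M1−M0)/(6·3)=-61/342, b=Δ0−h0·(2M0+M1)/6=221/114
seg 1: a=3, c=M1/2=-61/38, d=(M2−M1)/(6·2)=295/456, b=Δ1−h1·(2M1+M2)/6=-164/57
seg 2: a=-4, c=M2/2=173/76, d=(M3−M2)/(6·2)=-173/456, b=Δ2−h2·(2M2+M3)/6=-175/114
t_q=13/2 → seg 2, τ=3/2; S=-4+-175/114·τ+173/76·τ²+-173/456·τ³=-2993/1216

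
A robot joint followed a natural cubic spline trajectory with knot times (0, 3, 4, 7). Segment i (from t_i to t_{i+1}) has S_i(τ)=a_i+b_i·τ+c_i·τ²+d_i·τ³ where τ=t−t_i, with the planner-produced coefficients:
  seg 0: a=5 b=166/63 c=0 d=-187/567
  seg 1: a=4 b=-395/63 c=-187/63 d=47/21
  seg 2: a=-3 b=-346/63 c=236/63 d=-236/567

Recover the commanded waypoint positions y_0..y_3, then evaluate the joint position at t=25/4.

y_0=5 y_1=4 y_2=-3 y_3=3
S(25/4) = -127/112

y_0 = S_0(0) = a_0 = 5
y_1 = S_1(0) = a_1 = 4
y_2 = S_2(0) = a_2 = -3
y_3 = S_2(3) = 3
t_q=25/4 is in segment 2 (τ=9/4); S_2(τ)=-127/112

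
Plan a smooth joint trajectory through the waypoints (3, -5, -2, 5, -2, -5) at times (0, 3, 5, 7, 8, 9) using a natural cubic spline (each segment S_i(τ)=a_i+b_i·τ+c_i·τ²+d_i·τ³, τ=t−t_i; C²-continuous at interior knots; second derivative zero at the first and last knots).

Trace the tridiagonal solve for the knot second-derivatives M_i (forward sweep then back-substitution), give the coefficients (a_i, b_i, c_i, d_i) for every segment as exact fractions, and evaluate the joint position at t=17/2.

  seg 0: a=3 b=-4130/1191 c=0 d=106/1191
  seg 1: a=-5 b=-1268/1191 c=318/397 d=2293/9528
  seg 2: a=-2 b=11975/2382 c=3565/1588 d=-14333/9528
  seg 3: a=5 b=-4817/1191 c=-2692/397 d=4556/1191
  seg 4: a=-2 b=-7301/1191 c=1864/397 d=-1864/1191
S(17/2) = -3245/794

Δ: Δ0=-8/3, Δ1=3/2, Δ2=7/2, Δ3=-7, Δ4=-3
row 1: diag=10, rhs=25; c'=1/5, d'=5/2
row 2: denom=8−2·1/5=38/5; d'=(12−2·5/2)/(38/5)=35/38
row 3: denom=6−2·5/19=104/19; d'=(-63−2·35/38)/(104/19)=-154/13
row 4: denom=4−1·19/104=397/104; d'=(24−1·-154/13)/(397/104)=3728/397
back: M4=3728/397
back: M3=-154/13−19/104·3728/397=-5384/397
back: M2=35/38−5/19·-5384/397=3565/794
back: M1=5/2−1/5·3565/794=636/397
M: M0=0, M1=636/397, M2=3565/794, M3=-5384/397, M4=3728/397, M5=0
seg 0: a=3, c=M0/2=0, d=(M1−M0)/(6·3)=106/1191, b=Δ0−h0·(2M0+M1)/6=-4130/1191
seg 1: a=-5, c=M1/2=318/397, d=(M2−M1)/(6·2)=2293/9528, b=Δ1−h1·(2M1+M2)/6=-1268/1191
seg 2: a=-2, c=M2/2=3565/1588, d=(M3−M2)/(6·2)=-14333/9528, b=Δ2−h2·(2M2+M3)/6=11975/2382
seg 3: a=5, c=M3/2=-2692/397, d=(M4−M3)/(6·1)=4556/1191, b=Δ3−h3·(2M3+M4)/6=-4817/1191
seg 4: a=-2, c=M4/2=1864/397, d=(M5−M4)/(6·1)=-1864/1191, b=Δ4−h4·(2M4+M5)/6=-7301/1191
t_q=17/2 → seg 4, τ=1/2; S=-2+-7301/1191·τ+1864/397·τ²+-1864/1191·τ³=-3245/794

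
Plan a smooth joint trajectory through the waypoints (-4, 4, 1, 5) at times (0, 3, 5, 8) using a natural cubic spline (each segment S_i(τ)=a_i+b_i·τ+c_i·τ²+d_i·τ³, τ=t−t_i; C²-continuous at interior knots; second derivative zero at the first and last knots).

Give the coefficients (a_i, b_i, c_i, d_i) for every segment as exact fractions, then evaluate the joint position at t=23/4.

  seg 0: a=-4 b=199/48 c=0 d=-71/432
  seg 1: a=4 b=-7/24 c=-71/48 d=7/16
  seg 2: a=1 b=-23/24 c=55/48 d=-55/432
S(23/4) = 893/1024

Δ: Δ0=8/3, Δ1=-3/2, Δ2=4/3
row 1: diag=10, rhs=-25; c'=1/5, d'=-5/2
row 2: denom=10−2·1/5=48/5; d'=(17−2·-5/2)/(48/5)=55/24
back: M2=55/24
back: M1=-5/2−1/5·55/24=-71/24
M: M0=0, M1=-71/24, M2=55/24, M3=0
seg 0: a=-4, c=M0/2=0, d=(M1−M0)/(6·3)=-71/432, b=Δ0−h0·(2M0+M1)/6=199/48
seg 1: a=4, c=M1/2=-71/48, d=(M2−M1)/(6·2)=7/16, b=Δ1−h1·(2M1+M2)/6=-7/24
seg 2: a=1, c=M2/2=55/48, d=(M3−M2)/(6·3)=-55/432, b=Δ2−h2·(2M2+M3)/6=-23/24
t_q=23/4 → seg 2, τ=3/4; S=1+-23/24·τ+55/48·τ²+-55/432·τ³=893/1024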